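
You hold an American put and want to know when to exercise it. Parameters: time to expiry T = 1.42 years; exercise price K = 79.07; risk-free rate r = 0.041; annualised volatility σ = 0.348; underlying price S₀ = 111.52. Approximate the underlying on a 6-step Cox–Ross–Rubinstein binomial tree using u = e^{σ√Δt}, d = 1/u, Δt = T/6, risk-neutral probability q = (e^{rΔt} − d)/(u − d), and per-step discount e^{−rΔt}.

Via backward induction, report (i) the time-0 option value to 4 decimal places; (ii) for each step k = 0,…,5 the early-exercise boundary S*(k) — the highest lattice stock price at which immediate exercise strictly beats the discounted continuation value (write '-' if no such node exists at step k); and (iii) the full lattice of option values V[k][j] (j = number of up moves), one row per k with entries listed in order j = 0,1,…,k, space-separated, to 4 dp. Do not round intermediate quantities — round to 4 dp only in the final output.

price = 3.0420
boundary = - - - - 56.6572 67.1088
tree:
3.0420
5.2230 0.8004
8.7788 1.5737 0.0000
14.3299 3.0941 0.0000 0.0000
22.4128 6.0835 0.0000 0.0000 0.0000
31.2367 11.9612 0.0000 0.0000 0.0000 0.0000
38.6863 22.4128 0.0000 0.0000 0.0000 0.0000 0.0000

params: Δt=0.23667 u=1.18447 d=0.84426 q=0.48644 e^(-rΔt)=0.99034
t_6 payoffs: 38.6863 22.4128 0.0000 0.0000 0.0000 0.0000 0.0000
t_5: node(5,0) S=47.8333 payoff=31.2367 vs cont=30.4732 → 31.2367 [stop]  node(5,1) S=67.1088 payoff=11.9612 vs cont=11.3993 → 11.9612 [stop]  node(5,2) S=94.1517 payoff=0.0000 vs cont=0.0000 → 0.0000 [wait]  node(5,3) S=132.0922 payoff=0.0000 vs cont=0.0000 → 0.0000 [wait]  node(5,4) S=185.3217 payoff=0.0000 vs cont=0.0000 → 0.0000 [wait]  node(5,5) S=260.0012 payoff=0.0000 vs cont=0.0000 → 0.0000 [wait]  ⇒ S*(5)=67.1088
t_4: node(4,0) S=56.6572 payoff=22.4128 vs cont=21.6493 → 22.4128 [stop]  node(4,1) S=79.4884 payoff=0.0000 vs cont=6.0835 → 6.0835 [wait]  node(4,2) S=111.5200 payoff=0.0000 vs cont=0.0000 → 0.0000 [wait]  node(4,3) S=156.4594 payoff=0.0000 vs cont=0.0000 → 0.0000 [wait]  node(4,4) S=219.5082 payoff=0.0000 vs cont=0.0000 → 0.0000 [wait]  ⇒ S*(4)=56.6572
t_3: node(3,0) S=67.1088 payoff=11.9612 vs cont=14.3299 → 14.3299 [wait]  node(3,1) S=94.1517 payoff=0.0000 vs cont=3.0941 → 3.0941 [wait]  node(3,2) S=132.0922 payoff=0.0000 vs cont=0.0000 → 0.0000 [wait]  node(3,3) S=185.3217 payoff=0.0000 vs cont=0.0000 → 0.0000 [wait]  ⇒ S*(3)=-
t_2: node(2,0) S=79.4884 payoff=0.0000 vs cont=8.7788 → 8.7788 [wait]  node(2,1) S=111.5200 payoff=0.0000 vs cont=1.5737 → 1.5737 [wait]  node(2,2) S=156.4594 payoff=0.0000 vs cont=0.0000 → 0.0000 [wait]  ⇒ S*(2)=-
t_1: node(1,0) S=94.1517 payoff=0.0000 vs cont=5.2230 → 5.2230 [wait]  node(1,1) S=132.0922 payoff=0.0000 vs cont=0.8004 → 0.8004 [wait]  ⇒ S*(1)=-
t_0: node(0,0) S=111.5200 payoff=0.0000 vs cont=3.0420 → 3.0420 [wait]  ⇒ S*(0)=-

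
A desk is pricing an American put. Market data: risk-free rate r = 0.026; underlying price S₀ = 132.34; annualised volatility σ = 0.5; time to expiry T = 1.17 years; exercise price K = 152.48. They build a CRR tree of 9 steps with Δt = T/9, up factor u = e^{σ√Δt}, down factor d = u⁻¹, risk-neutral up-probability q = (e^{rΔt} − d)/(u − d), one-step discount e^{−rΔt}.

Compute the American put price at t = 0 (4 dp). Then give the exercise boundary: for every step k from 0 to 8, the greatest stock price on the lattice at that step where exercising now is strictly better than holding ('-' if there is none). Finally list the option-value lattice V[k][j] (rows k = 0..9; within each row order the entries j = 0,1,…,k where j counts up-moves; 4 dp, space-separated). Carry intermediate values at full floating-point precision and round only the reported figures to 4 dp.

params: Δt=0.13000 u=1.19755 d=0.83504 q=0.46439 e^(-rΔt)=0.99663
t_9 payoffs: 126.3554 115.0141 98.7492 75.4233 41.9710 0.0000 0.0000 0.0000 0.0000 0.0000
t_8: node(8,0) S=31.2855 payoff=121.1945 vs cont=120.6800 → 121.1945 [stop]  node(8,1) S=44.8673 payoff=107.6127 vs cont=107.0982 → 107.6127 [stop]  node(8,2) S=64.3453 payoff=88.1347 vs cont=87.6202 → 88.1347 [stop]  node(8,3) S=92.2792 payoff=60.2008 vs cont=59.6862 → 60.2008 [stop]  node(8,4) S=132.3400 payoff=20.1400 vs cont=22.4042 → 22.4042 [wait]  node(8,5) S=189.7921 payoff=0.0000 vs cont=0.0000 → 0.0000 [wait]  node(8,6) S=272.1857 payoff=0.0000 vs cont=0.0000 → 0.0000 [wait]  node(8,7) S=390.3484 payoff=0.0000 vs cont=0.0000 → 0.0000 [wait]  node(8,8) S=559.8086 payoff=0.0000 vs cont=0.0000 → 0.0000 [wait]  ⇒ S*(8)=92.2792
t_7: node(7,0) S=37.4659 payoff=115.0141 vs cont=114.4996 → 115.0141 [stop]  node(7,1) S=53.7308 payoff=98.7492 vs cont=98.2347 → 98.7492 [stop]  node(7,2) S=77.0567 payoff=75.4233 vs cont=74.9088 → 75.4233 [stop]  node(7,3) S=110.5090 payoff=41.9710 vs cont=42.5044 → 42.5044 [wait]  node(7,4) S=158.4837 payoff=0.0000 vs cont=11.9594 → 11.9594 [wait]  node(7,5) S=227.2855 payoff=0.0000 vs cont=0.0000 → 0.0000 [wait]  node(7,6) S=325.9559 payoff=0.0000 vs cont=0.0000 → 0.0000 [wait]  node(7,7) S=467.4617 payoff=0.0000 vs cont=0.0000 → 0.0000 [wait]  ⇒ S*(7)=77.0567
t_6: node(6,0) S=44.8673 payoff=107.6127 vs cont=107.0982 → 107.6127 [stop]  node(6,1) S=64.3453 payoff=88.1347 vs cont=87.6202 → 88.1347 [stop]  node(6,2) S=92.2792 payoff=60.2008 vs cont=59.9331 → 60.2008 [stop]  node(6,3) S=132.3400 payoff=20.1400 vs cont=28.2240 → 28.2240 [wait]  node(6,4) S=189.7921 payoff=0.0000 vs cont=6.3839 → 6.3839 [wait]  node(6,5) S=272.1857 payoff=0.0000 vs cont=0.0000 → 0.0000 [wait]  node(6,6) S=390.3484 payoff=0.0000 vs cont=0.0000 → 0.0000 [wait]  ⇒ S*(6)=92.2792
t_5: node(5,0) S=53.7308 payoff=98.7492 vs cont=98.2347 → 98.7492 [stop]  node(5,1) S=77.0567 payoff=75.4233 vs cont=74.9088 → 75.4233 [stop]  node(5,2) S=110.5090 payoff=41.9710 vs cont=45.1980 → 45.1980 [wait]  node(5,3) S=158.4837 payoff=0.0000 vs cont=18.0206 → 18.0206 [wait]  node(5,4) S=227.2855 payoff=0.0000 vs cont=3.4077 → 3.4077 [wait]  node(5,5) S=325.9559 payoff=0.0000 vs cont=0.0000 → 0.0000 [wait]  ⇒ S*(5)=77.0567
t_4: node(4,0) S=64.3453 payoff=88.1347 vs cont=87.6202 → 88.1347 [stop]  node(4,1) S=92.2792 payoff=60.2008 vs cont=61.1798 → 61.1798 [wait]  node(4,2) S=132.3400 payoff=20.1400 vs cont=32.4671 → 32.4671 [wait]  node(4,3) S=189.7921 payoff=0.0000 vs cont=11.1966 → 11.1966 [wait]  node(4,4) S=272.1857 payoff=0.0000 vs cont=1.8191 → 1.8191 [wait]  ⇒ S*(4)=64.3453
t_3: node(3,0) S=77.0567 payoff=75.4233 vs cont=75.3619 → 75.4233 [stop]  node(3,1) S=110.5090 payoff=41.9710 vs cont=47.6844 → 47.6844 [wait]  node(3,2) S=158.4837 payoff=0.0000 vs cont=22.5130 → 22.5130 [wait]  node(3,3) S=227.2855 payoff=0.0000 vs cont=6.8187 → 6.8187 [wait]  ⇒ S*(3)=77.0567
t_2: node(2,0) S=92.2792 payoff=60.2008 vs cont=62.3305 → 62.3305 [wait]  node(2,1) S=132.3400 payoff=20.1400 vs cont=35.8736 → 35.8736 [wait]  node(2,2) S=189.7921 payoff=0.0000 vs cont=15.1733 → 15.1733 [wait]  ⇒ S*(2)=-
t_1: node(1,0) S=110.5090 payoff=41.9710 vs cont=49.8753 → 49.8753 [wait]  node(1,1) S=158.4837 payoff=0.0000 vs cont=26.1719 → 26.1719 [wait]  ⇒ S*(1)=-
t_0: node(0,0) S=132.3400 payoff=20.1400 vs cont=38.7365 → 38.7365 [wait]  ⇒ S*(0)=-

price = 38.7365
boundary = - - - 77.0567 64.3453 77.0567 92.2792 77.0567 92.2792
tree:
38.7365
49.8753 26.1719
62.3305 35.8736 15.1733
75.4233 47.6844 22.5130 6.8187
88.1347 61.1798 32.4671 11.1966 1.8191
98.7492 75.4233 45.1980 18.0206 3.4077 0.0000
107.6127 88.1347 60.2008 28.2240 6.3839 0.0000 0.0000
115.0141 98.7492 75.4233 42.5044 11.9594 0.0000 0.0000 0.0000
121.1945 107.6127 88.1347 60.2008 22.4042 0.0000 0.0000 0.0000 0.0000
126.3554 115.0141 98.7492 75.4233 41.9710 0.0000 0.0000 0.0000 0.0000 0.0000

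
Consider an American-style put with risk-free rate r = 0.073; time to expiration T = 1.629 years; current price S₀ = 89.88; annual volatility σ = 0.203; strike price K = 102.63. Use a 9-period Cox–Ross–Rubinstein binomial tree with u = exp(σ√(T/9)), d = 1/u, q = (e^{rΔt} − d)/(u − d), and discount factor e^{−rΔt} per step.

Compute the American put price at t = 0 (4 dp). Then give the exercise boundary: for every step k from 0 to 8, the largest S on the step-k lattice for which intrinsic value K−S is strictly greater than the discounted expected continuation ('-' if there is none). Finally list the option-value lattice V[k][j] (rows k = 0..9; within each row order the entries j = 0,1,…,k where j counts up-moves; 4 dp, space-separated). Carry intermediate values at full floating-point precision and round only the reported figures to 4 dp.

price = 13.4803
boundary = - 82.4433 75.6219 82.4433 75.6219 82.4433 89.8800 82.4433 89.8800
tree:
13.4803
20.1867 8.4331
27.0081 13.2438 4.7830
33.2650 20.1867 8.0016 2.3203
39.0043 27.0081 12.9567 4.2255 0.8503
44.2687 33.2650 20.1867 7.4778 1.7225 0.1722
49.0975 39.0043 27.0081 12.7500 3.4353 0.3923 0.0000
53.5268 44.2687 33.2650 20.1867 6.7116 0.8940 0.0000 0.0000
57.5896 49.0975 39.0043 27.0081 12.7500 2.0373 0.0000 0.0000 0.0000
61.3163 53.5268 44.2687 33.2650 20.1867 4.6425 0.0000 0.0000 0.0000 0.0000

Δt=0.18100, u=1.09020, d=0.91726, q=0.55533, disc=e^(-rΔt)=0.98687
k=9 terminal: V=max(K-S,0) → 61.3163 53.5268 44.2687 33.2650 20.1867 4.6425 0.0000 0.0000 0.0000 0.0000
k=8: j=0 S=45.0404 intr=57.5896 cont=56.2425 V=57.5896[EX]; j=1 S=53.5325 intr=49.0975 cont=47.7504 V=49.0975[EX]; j=2 S=63.6257 intr=39.0043 cont=37.6572 V=39.0043[EX]; j=3 S=75.6219 intr=27.0081 cont=25.6609 V=27.0081[EX]; j=4 S=89.8800 intr=12.7500 cont=11.4029 V=12.7500[EX]; j=5 S=106.8263 intr=0.0000 cont=2.0373 V=2.0373[hold]; j=6 S=126.9678 intr=0.0000 cont=0.0000 V=0.0000[hold]; j=7 S=150.9068 intr=0.0000 cont=0.0000 V=0.0000[hold]; j=8 S=179.3594 intr=0.0000 cont=0.0000 V=0.0000[hold]  S*(8)=89.8800
k=7: j=0 S=49.1032 intr=53.5268 cont=52.1797 V=53.5268[EX]; j=1 S=58.3613 intr=44.2687 cont=42.9216 V=44.2687[EX]; j=2 S=69.3650 intr=33.2650 cont=31.9179 V=33.2650[EX]; j=3 S=82.4433 intr=20.1867 cont=18.8396 V=20.1867[EX]; j=4 S=97.9875 intr=4.6425 cont=6.7116 V=6.7116[hold]; j=5 S=116.4625 intr=0.0000 cont=0.8940 V=0.8940[hold]; j=6 S=138.4208 intr=0.0000 cont=0.0000 V=0.0000[hold]; j=7 S=164.5192 intr=0.0000 cont=0.0000 V=0.0000[hold]  S*(7)=82.4433
k=6: j=0 S=53.5325 intr=49.0975 cont=47.7504 V=49.0975[EX]; j=1 S=63.6257 intr=39.0043 cont=37.6572 V=39.0043[EX]; j=2 S=75.6219 intr=27.0081 cont=25.6609 V=27.0081[EX]; j=3 S=89.8800 intr=12.7500 cont=12.5368 V=12.7500[EX]; j=4 S=106.8263 intr=0.0000 cont=3.4353 V=3.4353[hold]; j=5 S=126.9678 intr=0.0000 cont=0.3923 V=0.3923[hold]; j=6 S=150.9068 intr=0.0000 cont=0.0000 V=0.0000[hold]  S*(6)=89.8800
k=5: j=0 S=58.3613 intr=44.2687 cont=42.9216 V=44.2687[EX]; j=1 S=69.3650 intr=33.2650 cont=31.9179 V=33.2650[EX]; j=2 S=82.4433 intr=20.1867 cont=18.8396 V=20.1867[EX]; j=3 S=97.9875 intr=4.6425 cont=7.4778 V=7.4778[hold]; j=4 S=116.4625 intr=0.0000 cont=1.7225 V=1.7225[hold]; j=5 S=138.4208 intr=0.0000 cont=0.1722 V=0.1722[hold]  S*(5)=82.4433
k=4: j=0 S=63.6257 intr=39.0043 cont=37.6572 V=39.0043[EX]; j=1 S=75.6219 intr=27.0081 cont=25.6609 V=27.0081[EX]; j=2 S=89.8800 intr=12.7500 cont=12.9567 V=12.9567[hold]; j=3 S=106.8263 intr=0.0000 cont=4.2255 V=4.2255[hold]; j=4 S=126.9678 intr=0.0000 cont=0.8503 V=0.8503[hold]  S*(4)=75.6219
k=3: j=0 S=69.3650 intr=33.2650 cont=31.9179 V=33.2650[EX]; j=1 S=82.4433 intr=20.1867 cont=18.9528 V=20.1867[EX]; j=2 S=97.9875 intr=4.6425 cont=8.0016 V=8.0016[hold]; j=3 S=116.4625 intr=0.0000 cont=2.3203 V=2.3203[hold]  S*(3)=82.4433
k=2: j=0 S=75.6219 intr=27.0081 cont=25.6609 V=27.0081[EX]; j=1 S=89.8800 intr=12.7500 cont=13.2438 V=13.2438[hold]; j=2 S=106.8263 intr=0.0000 cont=4.7830 V=4.7830[hold]  S*(2)=75.6219
k=1: j=0 S=82.4433 intr=20.1867 cont=19.1102 V=20.1867[EX]; j=1 S=97.9875 intr=4.6425 cont=8.4331 V=8.4331[hold]  S*(1)=82.4433
k=0: j=0 S=89.8800 intr=12.7500 cont=13.4803 V=13.4803[hold]  S*(0)=-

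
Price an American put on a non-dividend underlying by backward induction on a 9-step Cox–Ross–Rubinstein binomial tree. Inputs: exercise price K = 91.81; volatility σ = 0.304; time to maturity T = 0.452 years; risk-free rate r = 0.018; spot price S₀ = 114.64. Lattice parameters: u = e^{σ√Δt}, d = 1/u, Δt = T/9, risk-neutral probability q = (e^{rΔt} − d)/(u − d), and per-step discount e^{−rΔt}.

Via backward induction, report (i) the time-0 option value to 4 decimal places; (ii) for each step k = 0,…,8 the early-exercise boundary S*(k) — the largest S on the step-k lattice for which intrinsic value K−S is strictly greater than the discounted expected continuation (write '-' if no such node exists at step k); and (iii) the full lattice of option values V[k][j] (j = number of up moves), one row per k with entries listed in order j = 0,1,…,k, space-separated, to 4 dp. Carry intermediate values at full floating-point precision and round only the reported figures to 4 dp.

price = 1.2817
boundary = - - - - - - - 71.1582 76.1749
tree:
1.2817
2.0768 0.4553
3.3009 0.8046 0.0920
5.1257 1.4047 0.1805 0.0000
7.7348 2.4152 0.3539 0.0000 0.0000
11.2636 4.0705 0.6940 0.0000 0.0000 0.0000
15.6835 6.6768 1.3611 0.0000 0.0000 0.0000 0.0000
20.6518 10.5332 2.6691 0.0000 0.0000 0.0000 0.0000 0.0000
25.3382 15.6351 5.2342 0.0000 0.0000 0.0000 0.0000 0.0000 0.0000
29.7159 20.6518 10.2646 0.0000 0.0000 0.0000 0.0000 0.0000 0.0000 0.0000

params: Δt=0.05022 u=1.07050 d=0.93414 q=0.48961 e^(-rΔt)=0.99910
t_9 payoffs: 29.7159 20.6518 10.2646 0.0000 0.0000 0.0000 0.0000 0.0000 0.0000 0.0000
t_8: node(8,0) S=66.4718 payoff=25.3382 vs cont=25.2552 → 25.3382 [stop]  node(8,1) S=76.1749 payoff=15.6351 vs cont=15.5521 → 15.6351 [stop]  node(8,2) S=87.2945 payoff=4.5155 vs cont=5.2342 → 5.2342 [wait]  node(8,3) S=100.0372 payoff=0.0000 vs cont=0.0000 → 0.0000 [wait]  node(8,4) S=114.6400 payoff=0.0000 vs cont=0.0000 → 0.0000 [wait]  node(8,5) S=131.3744 payoff=0.0000 vs cont=0.0000 → 0.0000 [wait]  node(8,6) S=150.5517 payoff=0.0000 vs cont=0.0000 → 0.0000 [wait]  node(8,7) S=172.5282 payoff=0.0000 vs cont=0.0000 → 0.0000 [wait]  node(8,8) S=197.7128 payoff=0.0000 vs cont=0.0000 → 0.0000 [wait]  ⇒ S*(8)=76.1749
t_7: node(7,0) S=71.1582 payoff=20.6518 vs cont=20.5689 → 20.6518 [stop]  node(7,1) S=81.5454 payoff=10.2646 vs cont=10.5332 → 10.5332 [wait]  node(7,2) S=93.4489 payoff=0.0000 vs cont=2.6691 → 2.6691 [wait]  node(7,3) S=107.0900 payoff=0.0000 vs cont=0.0000 → 0.0000 [wait]  node(7,4) S=122.7223 payoff=0.0000 vs cont=0.0000 → 0.0000 [wait]  node(7,5) S=140.6365 payoff=0.0000 vs cont=0.0000 → 0.0000 [wait]  node(7,6) S=161.1658 payoff=0.0000 vs cont=0.0000 → 0.0000 [wait]  node(7,7) S=184.6918 payoff=0.0000 vs cont=0.0000 → 0.0000 [wait]  ⇒ S*(7)=71.1582
t_6: node(6,0) S=76.1749 payoff=15.6351 vs cont=15.6835 → 15.6835 [wait]  node(6,1) S=87.2945 payoff=4.5155 vs cont=6.6768 → 6.6768 [wait]  node(6,2) S=100.0372 payoff=0.0000 vs cont=1.3611 → 1.3611 [wait]  node(6,3) S=114.6400 payoff=0.0000 vs cont=0.0000 → 0.0000 [wait]  node(6,4) S=131.3744 payoff=0.0000 vs cont=0.0000 → 0.0000 [wait]  node(6,5) S=150.5517 payoff=0.0000 vs cont=0.0000 → 0.0000 [wait]  node(6,6) S=172.5282 payoff=0.0000 vs cont=0.0000 → 0.0000 [wait]  ⇒ S*(6)=-
t_5: node(5,0) S=81.5454 payoff=10.2646 vs cont=11.2636 → 11.2636 [wait]  node(5,1) S=93.4489 payoff=0.0000 vs cont=4.0705 → 4.0705 [wait]  node(5,2) S=107.0900 payoff=0.0000 vs cont=0.6940 → 0.6940 [wait]  node(5,3) S=122.7223 payoff=0.0000 vs cont=0.0000 → 0.0000 [wait]  node(5,4) S=140.6365 payoff=0.0000 vs cont=0.0000 → 0.0000 [wait]  node(5,5) S=161.1658 payoff=0.0000 vs cont=0.0000 → 0.0000 [wait]  ⇒ S*(5)=-
t_4: node(4,0) S=87.2945 payoff=4.5155 vs cont=7.7348 → 7.7348 [wait]  node(4,1) S=100.0372 payoff=0.0000 vs cont=2.4152 → 2.4152 [wait]  node(4,2) S=114.6400 payoff=0.0000 vs cont=0.3539 → 0.3539 [wait]  node(4,3) S=131.3744 payoff=0.0000 vs cont=0.0000 → 0.0000 [wait]  node(4,4) S=150.5517 payoff=0.0000 vs cont=0.0000 → 0.0000 [wait]  ⇒ S*(4)=-
t_3: node(3,0) S=93.4489 payoff=0.0000 vs cont=5.1257 → 5.1257 [wait]  node(3,1) S=107.0900 payoff=0.0000 vs cont=1.4047 → 1.4047 [wait]  node(3,2) S=122.7223 payoff=0.0000 vs cont=0.1805 → 0.1805 [wait]  node(3,3) S=140.6365 payoff=0.0000 vs cont=0.0000 → 0.0000 [wait]  ⇒ S*(3)=-
t_2: node(2,0) S=100.0372 payoff=0.0000 vs cont=3.3009 → 3.3009 [wait]  node(2,1) S=114.6400 payoff=0.0000 vs cont=0.8046 → 0.8046 [wait]  node(2,2) S=131.3744 payoff=0.0000 vs cont=0.0920 → 0.0920 [wait]  ⇒ S*(2)=-
t_1: node(1,0) S=107.0900 payoff=0.0000 vs cont=2.0768 → 2.0768 [wait]  node(1,1) S=122.7223 payoff=0.0000 vs cont=0.4553 → 0.4553 [wait]  ⇒ S*(1)=-
t_0: node(0,0) S=114.6400 payoff=0.0000 vs cont=1.2817 → 1.2817 [wait]  ⇒ S*(0)=-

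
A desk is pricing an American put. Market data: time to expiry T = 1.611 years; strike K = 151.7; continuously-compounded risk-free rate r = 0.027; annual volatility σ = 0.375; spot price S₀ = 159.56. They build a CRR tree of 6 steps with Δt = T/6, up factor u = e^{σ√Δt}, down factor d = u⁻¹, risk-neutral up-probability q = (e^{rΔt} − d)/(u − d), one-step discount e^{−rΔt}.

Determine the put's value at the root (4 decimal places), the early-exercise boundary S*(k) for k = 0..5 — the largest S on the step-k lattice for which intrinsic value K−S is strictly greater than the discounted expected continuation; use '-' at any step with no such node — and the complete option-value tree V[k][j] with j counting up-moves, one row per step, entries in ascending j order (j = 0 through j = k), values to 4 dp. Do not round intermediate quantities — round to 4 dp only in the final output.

params: Δt=0.26850 u=1.21448 d=0.82340 q=0.47018 e^(-rΔt)=0.99278
t_6 payoffs: 101.9735 78.3557 43.5204 0.0000 0.0000 0.0000 0.0000
t_5: node(5,0) S=60.3917 payoff=91.3083 vs cont=90.2125 → 91.3083 [stop]  node(5,1) S=89.0750 payoff=62.6250 vs cont=61.5292 → 62.6250 [stop]  node(5,2) S=131.3816 payoff=20.3184 vs cont=22.8915 → 22.8915 [wait]  node(5,3) S=193.7820 payoff=0.0000 vs cont=0.0000 → 0.0000 [wait]  node(5,4) S=285.8197 payoff=0.0000 vs cont=0.0000 → 0.0000 [wait]  node(5,5) S=421.5711 payoff=0.0000 vs cont=0.0000 → 0.0000 [wait]  ⇒ S*(5)=89.0750
t_4: node(4,0) S=73.3443 payoff=78.3557 vs cont=77.2599 → 78.3557 [stop]  node(4,1) S=108.1796 payoff=43.5204 vs cont=43.6257 → 43.6257 [wait]  node(4,2) S=159.5600 payoff=0.0000 vs cont=12.0408 → 12.0408 [wait]  node(4,3) S=235.3438 payoff=0.0000 vs cont=0.0000 → 0.0000 [wait]  node(4,4) S=347.1215 payoff=0.0000 vs cont=0.0000 → 0.0000 [wait]  ⇒ S*(4)=73.3443
t_3: node(3,0) S=89.0750 payoff=62.6250 vs cont=61.5784 → 62.6250 [stop]  node(3,1) S=131.3816 payoff=20.3184 vs cont=28.5673 → 28.5673 [wait]  node(3,2) S=193.7820 payoff=0.0000 vs cont=6.3334 → 6.3334 [wait]  node(3,3) S=285.8197 payoff=0.0000 vs cont=0.0000 → 0.0000 [wait]  ⇒ S*(3)=89.0750
t_2: node(2,0) S=108.1796 payoff=43.5204 vs cont=46.2751 → 46.2751 [wait]  node(2,1) S=159.5600 payoff=0.0000 vs cont=17.9826 → 17.9826 [wait]  node(2,2) S=235.3438 payoff=0.0000 vs cont=3.3313 → 3.3313 [wait]  ⇒ S*(2)=-
t_1: node(1,0) S=131.3816 payoff=20.3184 vs cont=32.7344 → 32.7344 [wait]  node(1,1) S=193.7820 payoff=0.0000 vs cont=11.0137 → 11.0137 [wait]  ⇒ S*(1)=-
t_0: node(0,0) S=159.5600 payoff=0.0000 vs cont=22.3591 → 22.3591 [wait]  ⇒ S*(0)=-

price = 22.3591
boundary = - - - 89.0750 73.3443 89.0750
tree:
22.3591
32.7344 11.0137
46.2751 17.9826 3.3313
62.6250 28.5673 6.3334 0.0000
78.3557 43.6257 12.0408 0.0000 0.0000
91.3083 62.6250 22.8915 0.0000 0.0000 0.0000
101.9735 78.3557 43.5204 0.0000 0.0000 0.0000 0.0000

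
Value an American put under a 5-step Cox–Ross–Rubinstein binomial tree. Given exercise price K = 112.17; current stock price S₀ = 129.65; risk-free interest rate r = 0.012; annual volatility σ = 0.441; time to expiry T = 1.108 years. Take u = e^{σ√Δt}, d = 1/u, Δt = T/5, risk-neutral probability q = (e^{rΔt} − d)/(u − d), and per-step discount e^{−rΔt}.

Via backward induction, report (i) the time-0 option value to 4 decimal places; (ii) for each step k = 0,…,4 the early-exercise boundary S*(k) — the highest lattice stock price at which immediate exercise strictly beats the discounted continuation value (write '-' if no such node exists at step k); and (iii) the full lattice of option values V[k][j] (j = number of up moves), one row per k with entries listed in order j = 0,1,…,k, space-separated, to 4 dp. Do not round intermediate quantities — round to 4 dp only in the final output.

params: Δt=0.22160 u=1.23072 d=0.81253 q=0.45465 e^(-rΔt)=0.99734
t_5 payoffs: 66.2524 42.6201 6.8250 0.0000 0.0000 0.0000
t_4: node(4,0) S=56.5116 payoff=55.6584 vs cont=55.3605 → 55.6584 [stop]  node(4,1) S=85.5963 payoff=26.5737 vs cont=26.2758 → 26.5737 [stop]  node(4,2) S=129.6500 payoff=0.0000 vs cont=3.7121 → 3.7121 [wait]  node(4,3) S=196.3767 payoff=0.0000 vs cont=0.0000 → 0.0000 [wait]  node(4,4) S=297.4455 payoff=0.0000 vs cont=0.0000 → 0.0000 [wait]  ⇒ S*(4)=85.5963
t_3: node(3,0) S=69.5499 payoff=42.6201 vs cont=42.3222 → 42.6201 [stop]  node(3,1) S=105.3450 payoff=6.8250 vs cont=16.1366 → 16.1366 [wait]  node(3,2) S=159.5627 payoff=0.0000 vs cont=2.0190 → 2.0190 [wait]  node(3,3) S=241.6844 payoff=0.0000 vs cont=0.0000 → 0.0000 [wait]  ⇒ S*(3)=69.5499
t_2: node(2,0) S=85.5963 payoff=26.5737 vs cont=30.4981 → 30.4981 [wait]  node(2,1) S=129.6500 payoff=0.0000 vs cont=9.6922 → 9.6922 [wait]  node(2,2) S=196.3767 payoff=0.0000 vs cont=1.0981 → 1.0981 [wait]  ⇒ S*(2)=-
t_1: node(1,0) S=105.3450 payoff=6.8250 vs cont=20.9828 → 20.9828 [wait]  node(1,1) S=159.5627 payoff=0.0000 vs cont=5.7695 → 5.7695 [wait]  ⇒ S*(1)=-
t_0: node(0,0) S=129.6500 payoff=0.0000 vs cont=14.0287 → 14.0287 [wait]  ⇒ S*(0)=-

price = 14.0287
boundary = - - - 69.5499 85.5963
tree:
14.0287
20.9828 5.7695
30.4981 9.6922 1.0981
42.6201 16.1366 2.0190 0.0000
55.6584 26.5737 3.7121 0.0000 0.0000
66.2524 42.6201 6.8250 0.0000 0.0000 0.0000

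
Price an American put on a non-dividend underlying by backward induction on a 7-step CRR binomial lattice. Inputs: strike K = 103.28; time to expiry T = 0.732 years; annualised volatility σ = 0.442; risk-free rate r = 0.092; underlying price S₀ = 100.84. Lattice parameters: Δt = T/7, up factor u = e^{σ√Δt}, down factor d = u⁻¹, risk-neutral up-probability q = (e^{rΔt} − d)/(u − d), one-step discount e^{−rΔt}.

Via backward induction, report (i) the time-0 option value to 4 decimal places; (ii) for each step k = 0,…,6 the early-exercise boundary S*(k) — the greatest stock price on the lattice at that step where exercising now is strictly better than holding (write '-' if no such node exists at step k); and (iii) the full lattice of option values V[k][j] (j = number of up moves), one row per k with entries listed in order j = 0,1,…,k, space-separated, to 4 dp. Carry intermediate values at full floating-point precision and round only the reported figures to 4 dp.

price = 13.9395
boundary = - - - 65.6764 75.7677 65.6764 75.7677
tree:
13.9395
20.1094 7.9913
28.0382 12.5081 3.5939
37.6036 18.9413 6.2668 0.9696
46.3508 27.5123 10.6702 1.9503 0.0000
53.9330 37.6036 17.5701 3.9228 0.0000 0.0000
60.5054 46.3508 27.5123 7.8903 0.0000 0.0000 0.0000
66.2024 53.9330 37.6036 15.8706 0.0000 0.0000 0.0000 0.0000

params: Δt=0.10457 u=1.15365 d=0.86681 q=0.49803 e^(-rΔt)=0.99043
t_7 payoffs: 66.2024 53.9330 37.6036 15.8706 0.0000 0.0000 0.0000 0.0000
t_6: node(6,0) S=42.7746 payoff=60.5054 vs cont=59.5166 → 60.5054 [stop]  node(6,1) S=56.9292 payoff=46.3508 vs cont=45.3620 → 46.3508 [stop]  node(6,2) S=75.7677 payoff=27.5123 vs cont=26.5235 → 27.5123 [stop]  node(6,3) S=100.8400 payoff=2.4400 vs cont=7.8903 → 7.8903 [wait]  node(6,4) S=134.2090 payoff=0.0000 vs cont=0.0000 → 0.0000 [wait]  node(6,5) S=178.6203 payoff=0.0000 vs cont=0.0000 → 0.0000 [wait]  node(6,6) S=237.7277 payoff=0.0000 vs cont=0.0000 → 0.0000 [wait]  ⇒ S*(6)=75.7677
t_5: node(5,0) S=49.3470 payoff=53.9330 vs cont=52.9442 → 53.9330 [stop]  node(5,1) S=65.6764 payoff=37.6036 vs cont=36.6147 → 37.6036 [stop]  node(5,2) S=87.4094 payoff=15.8706 vs cont=17.5701 → 17.5701 [wait]  node(5,3) S=116.3342 payoff=0.0000 vs cont=3.9228 → 3.9228 [wait]  node(5,4) S=154.8304 payoff=0.0000 vs cont=0.0000 → 0.0000 [wait]  node(5,5) S=206.0655 payoff=0.0000 vs cont=0.0000 → 0.0000 [wait]  ⇒ S*(5)=65.6764
t_4: node(4,0) S=56.9292 payoff=46.3508 vs cont=45.3620 → 46.3508 [stop]  node(4,1) S=75.7677 payoff=27.5123 vs cont=27.3618 → 27.5123 [stop]  node(4,2) S=100.8400 payoff=2.4400 vs cont=10.6702 → 10.6702 [wait]  node(4,3) S=134.2090 payoff=0.0000 vs cont=1.9503 → 1.9503 [wait]  node(4,4) S=178.6203 payoff=0.0000 vs cont=0.0000 → 0.0000 [wait]  ⇒ S*(4)=75.7677
t_3: node(3,0) S=65.6764 payoff=37.6036 vs cont=36.6147 → 37.6036 [stop]  node(3,1) S=87.4094 payoff=15.8706 vs cont=18.9413 → 18.9413 [wait]  node(3,2) S=116.3342 payoff=0.0000 vs cont=6.2668 → 6.2668 [wait]  node(3,3) S=154.8304 payoff=0.0000 vs cont=0.9696 → 0.9696 [wait]  ⇒ S*(3)=65.6764
t_2: node(2,0) S=75.7677 payoff=27.5123 vs cont=28.0382 → 28.0382 [wait]  node(2,1) S=100.8400 payoff=2.4400 vs cont=12.5081 → 12.5081 [wait]  node(2,2) S=134.2090 payoff=0.0000 vs cont=3.5939 → 3.5939 [wait]  ⇒ S*(2)=-
t_1: node(1,0) S=87.4094 payoff=15.8706 vs cont=20.1094 → 20.1094 [wait]  node(1,1) S=116.3342 payoff=0.0000 vs cont=7.9913 → 7.9913 [wait]  ⇒ S*(1)=-
t_0: node(0,0) S=100.8400 payoff=2.4400 vs cont=13.9395 → 13.9395 [wait]  ⇒ S*(0)=-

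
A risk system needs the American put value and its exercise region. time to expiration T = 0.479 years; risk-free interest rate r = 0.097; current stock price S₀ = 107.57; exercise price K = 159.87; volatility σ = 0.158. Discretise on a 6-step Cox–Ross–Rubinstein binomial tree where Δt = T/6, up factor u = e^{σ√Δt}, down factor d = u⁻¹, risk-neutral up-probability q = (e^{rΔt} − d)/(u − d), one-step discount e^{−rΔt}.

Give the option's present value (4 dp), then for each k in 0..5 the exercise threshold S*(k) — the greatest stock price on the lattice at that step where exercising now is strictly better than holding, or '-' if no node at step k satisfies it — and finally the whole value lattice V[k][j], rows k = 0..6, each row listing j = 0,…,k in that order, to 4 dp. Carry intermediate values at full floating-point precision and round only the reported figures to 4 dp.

price = 52.3000
boundary = 107.5700 112.4810 117.6162 122.9859 128.6007 134.4718
tree:
52.3000
56.9966 47.3890
61.4881 52.3000 42.2538
65.7835 56.9966 47.3890 36.8841
69.8914 61.4881 52.3000 42.2538 31.2693
73.8200 65.7835 56.9966 47.3890 36.8841 25.3982
77.5770 69.8914 61.4881 52.3000 42.2538 31.2693 19.2590

Δt=0.07983, u=1.04565, d=0.95634, q=0.57588, disc=e^(-rΔt)=0.99229
k=6 terminal: V=max(K-S,0) → 77.5770 69.8914 61.4881 52.3000 42.2538 31.2693 19.2590
k=5: j=0 S=86.0500 intr=73.8200 cont=72.5867 V=73.8200[EX]; j=1 S=94.0865 intr=65.7835 cont=64.5503 V=65.7835[EX]; j=2 S=102.8734 intr=56.9966 cont=55.7634 V=56.9966[EX]; j=3 S=112.4810 intr=47.3890 cont=46.1558 V=47.3890[EX]; j=4 S=122.9859 intr=36.8841 cont=35.6509 V=36.8841[EX]; j=5 S=134.4718 intr=25.3982 cont=24.1650 V=25.3982[EX]  S*(5)=134.4718
k=4: j=0 S=89.9786 intr=69.8914 cont=68.6582 V=69.8914[EX]; j=1 S=98.3819 intr=61.4881 cont=60.2549 V=61.4881[EX]; j=2 S=107.5700 intr=52.3000 cont=51.0668 V=52.3000[EX]; j=3 S=117.6162 intr=42.2538 cont=41.0206 V=42.2538[EX]; j=4 S=128.6007 intr=31.2693 cont=30.0361 V=31.2693[EX]  S*(4)=128.6007
k=3: j=0 S=94.0865 intr=65.7835 cont=64.5503 V=65.7835[EX]; j=1 S=102.8734 intr=56.9966 cont=55.7634 V=56.9966[EX]; j=2 S=112.4810 intr=47.3890 cont=46.1558 V=47.3890[EX]; j=3 S=122.9859 intr=36.8841 cont=35.6509 V=36.8841[EX]  S*(3)=122.9859
k=2: j=0 S=98.3819 intr=61.4881 cont=60.2549 V=61.4881[EX]; j=1 S=107.5700 intr=52.3000 cont=51.0668 V=52.3000[EX]; j=2 S=117.6162 intr=42.2538 cont=41.0206 V=42.2538[EX]  S*(2)=117.6162
k=1: j=0 S=102.8734 intr=56.9966 cont=55.7634 V=56.9966[EX]; j=1 S=112.4810 intr=47.3890 cont=46.1558 V=47.3890[EX]  S*(1)=112.4810
k=0: j=0 S=107.5700 intr=52.3000 cont=51.0668 V=52.3000[EX]  S*(0)=107.5700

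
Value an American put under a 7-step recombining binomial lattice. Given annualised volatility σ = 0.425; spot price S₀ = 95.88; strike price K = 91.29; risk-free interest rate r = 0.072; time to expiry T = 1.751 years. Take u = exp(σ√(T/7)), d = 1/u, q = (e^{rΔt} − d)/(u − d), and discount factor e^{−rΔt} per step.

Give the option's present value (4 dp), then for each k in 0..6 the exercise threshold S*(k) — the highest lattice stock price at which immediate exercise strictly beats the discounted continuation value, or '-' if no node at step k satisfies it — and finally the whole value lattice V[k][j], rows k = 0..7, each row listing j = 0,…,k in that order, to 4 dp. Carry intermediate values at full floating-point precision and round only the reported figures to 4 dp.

Δt=0.25014  u=1.23684  d=0.80851  q=0.48949  discount=0.98215
step 7 (expiry): payoffs max(K−S,0) = 69.6364 58.1648 40.6159 13.7699 0.0000 0.0000 0.0000 0.0000
step 6: (k=6,j=0): S=26.7821, (K−S)⁺=64.5079, hold=62.8785 ⇒ V=64.5079 exercise | (k=6,j=1): S=40.9706, (K−S)⁺=50.3194, hold=48.6900 ⇒ V=50.3194 exercise | (k=6,j=2): S=62.6758, (K−S)⁺=28.6142, hold=26.9847 ⇒ V=28.6142 exercise | (k=6,j=3): S=95.8800, (K−S)⁺=0.0000, hold=6.9043 ⇒ V=6.9043 continue | (k=6,j=4): S=146.6749, (K−S)⁺=0.0000, hold=0.0000 ⇒ V=0.0000 continue | (k=6,j=5): S=224.3798, (K−S)⁺=0.0000, hold=0.0000 ⇒ V=0.0000 continue | (k=6,j=6): S=343.2509, (K−S)⁺=0.0000, hold=0.0000 ⇒ V=0.0000 continue  boundary S*=62.6758
step 5: (k=5,j=0): S=33.1252, (K−S)⁺=58.1648, hold=56.5354 ⇒ V=58.1648 exercise | (k=5,j=1): S=50.6741, (K−S)⁺=40.6159, hold=38.9864 ⇒ V=40.6159 exercise | (k=5,j=2): S=77.5201, (K−S)⁺=13.7699, hold=17.6664 ⇒ V=17.6664 continue | (k=5,j=3): S=118.5883, (K−S)⁺=0.0000, hold=3.4618 ⇒ V=3.4618 continue | (k=5,j=4): S=181.4136, (K−S)⁺=0.0000, hold=0.0000 ⇒ V=0.0000 continue | (k=5,j=5): S=277.5222, (K−S)⁺=0.0000, hold=0.0000 ⇒ V=0.0000 continue  boundary S*=50.6741
step 4: (k=4,j=0): S=40.9706, (K−S)⁺=50.3194, hold=48.6900 ⇒ V=50.3194 exercise | (k=4,j=1): S=62.6758, (K−S)⁺=28.6142, hold=28.8579 ⇒ V=28.8579 continue | (k=4,j=2): S=95.8800, (K−S)⁺=0.0000, hold=10.5222 ⇒ V=10.5222 continue | (k=4,j=3): S=146.6749, (K−S)⁺=0.0000, hold=1.7357 ⇒ V=1.7357 continue | (k=4,j=4): S=224.3798, (K−S)⁺=0.0000, hold=0.0000 ⇒ V=0.0000 continue  boundary S*=40.9706
step 3: (k=3,j=0): S=50.6741, (K−S)⁺=40.6159, hold=39.1036 ⇒ V=40.6159 exercise | (k=3,j=1): S=77.5201, (K−S)⁺=13.7699, hold=19.5279 ⇒ V=19.5279 continue | (k=3,j=2): S=118.5883, (K−S)⁺=0.0000, hold=6.1103 ⇒ V=6.1103 continue | (k=3,j=3): S=181.4136, (K−S)⁺=0.0000, hold=0.8703 ⇒ V=0.8703 continue  boundary S*=50.6741
step 2: (k=2,j=0): S=62.6758, (K−S)⁺=28.6142, hold=29.7529 ⇒ V=29.7529 continue | (k=2,j=1): S=95.8800, (K−S)⁺=0.0000, hold=12.7288 ⇒ V=12.7288 continue | (k=2,j=2): S=146.6749, (K−S)⁺=0.0000, hold=3.4821 ⇒ V=3.4821 continue  boundary S*=-
step 1: (k=1,j=0): S=77.5201, (K−S)⁺=13.7699, hold=21.0375 ⇒ V=21.0375 continue | (k=1,j=1): S=118.5883, (K−S)⁺=0.0000, hold=8.0563 ⇒ V=8.0563 continue  boundary S*=-
step 0: (k=0,j=0): S=95.8800, (K−S)⁺=0.0000, hold=14.4213 ⇒ V=14.4213 continue  boundary S*=-

price = 14.4213
boundary = - - - 50.6741 40.9706 50.6741 62.6758
tree:
14.4213
21.0375 8.0563
29.7529 12.7288 3.4821
40.6159 19.5279 6.1103 0.8703
50.3194 28.8579 10.5222 1.7357 0.0000
58.1648 40.6159 17.6664 3.4618 0.0000 0.0000
64.5079 50.3194 28.6142 6.9043 0.0000 0.0000 0.0000
69.6364 58.1648 40.6159 13.7699 0.0000 0.0000 0.0000 0.0000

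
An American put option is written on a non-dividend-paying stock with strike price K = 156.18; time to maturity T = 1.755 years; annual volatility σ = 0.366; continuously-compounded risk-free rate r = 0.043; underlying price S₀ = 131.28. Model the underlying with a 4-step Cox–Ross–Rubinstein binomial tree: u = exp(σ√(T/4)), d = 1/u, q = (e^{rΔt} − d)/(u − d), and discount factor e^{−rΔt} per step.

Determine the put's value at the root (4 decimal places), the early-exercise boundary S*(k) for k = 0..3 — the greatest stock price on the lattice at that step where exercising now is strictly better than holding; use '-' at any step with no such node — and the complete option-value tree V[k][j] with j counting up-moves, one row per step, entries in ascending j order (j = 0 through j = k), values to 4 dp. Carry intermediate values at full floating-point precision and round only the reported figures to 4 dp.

price = 37.1112
boundary = - - 80.8397 103.0177
tree:
37.1112
54.1344 20.0414
75.3403 33.1851 6.5190
92.7437 53.1623 12.7406 0.0000
106.4004 75.3403 24.9000 0.0000 0.0000

Δt=0.43875  u=1.27434  d=0.78472  q=0.47858  discount=0.98131
step 4 (expiry): payoffs max(K−S,0) = 106.4004 75.3403 24.9000 0.0000 0.0000
step 3: (k=3,j=0): S=63.4363, (K−S)⁺=92.7437, hold=89.8247 ⇒ V=92.7437 exercise | (k=3,j=1): S=103.0177, (K−S)⁺=53.1623, hold=50.2434 ⇒ V=53.1623 exercise | (k=3,j=2): S=167.2959, (K−S)⁺=0.0000, hold=12.7406 ⇒ V=12.7406 continue | (k=3,j=3): S=271.6808, (K−S)⁺=0.0000, hold=0.0000 ⇒ V=0.0000 continue  boundary S*=103.0177
step 2: (k=2,j=0): S=80.8397, (K−S)⁺=75.3403, hold=72.4213 ⇒ V=75.3403 exercise | (k=2,j=1): S=131.2800, (K−S)⁺=24.9000, hold=33.1851 ⇒ V=33.1851 continue | (k=2,j=2): S=213.1926, (K−S)⁺=0.0000, hold=6.5190 ⇒ V=6.5190 continue  boundary S*=80.8397
step 1: (k=1,j=0): S=103.0177, (K−S)⁺=53.1623, hold=54.1344 ⇒ V=54.1344 continue | (k=1,j=1): S=167.2959, (K−S)⁺=0.0000, hold=20.0414 ⇒ V=20.0414 continue  boundary S*=-
step 0: (k=0,j=0): S=131.2800, (K−S)⁺=24.9000, hold=37.1112 ⇒ V=37.1112 continue  boundary S*=-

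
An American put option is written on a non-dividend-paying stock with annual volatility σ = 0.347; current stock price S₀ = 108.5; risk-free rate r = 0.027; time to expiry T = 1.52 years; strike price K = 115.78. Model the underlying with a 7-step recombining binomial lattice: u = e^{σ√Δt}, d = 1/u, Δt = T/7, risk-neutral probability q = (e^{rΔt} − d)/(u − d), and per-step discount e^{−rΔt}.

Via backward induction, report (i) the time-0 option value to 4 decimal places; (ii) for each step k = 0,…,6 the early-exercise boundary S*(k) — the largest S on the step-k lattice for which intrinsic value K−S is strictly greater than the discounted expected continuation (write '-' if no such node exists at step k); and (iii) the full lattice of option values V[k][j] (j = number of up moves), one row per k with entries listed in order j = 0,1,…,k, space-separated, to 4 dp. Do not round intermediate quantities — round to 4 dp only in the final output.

price = 20.8958
boundary = - - - 66.7970 56.8242 66.7970 78.5202
tree:
20.8958
28.7655 12.5508
38.2682 18.7325 5.9482
48.9830 27.0272 9.8963 1.7059
58.9558 37.3692 16.0553 3.2858 0.0000
67.4397 48.9830 25.1344 6.3288 0.0000 0.0000
74.6570 58.9558 37.2598 12.1899 0.0000 0.0000 0.0000
80.7967 67.4397 48.9830 23.4792 0.0000 0.0000 0.0000 0.0000

params: Δt=0.21714 u=1.17550 d=0.85070 q=0.47777 e^(-rΔt)=0.99415
t_7 payoffs: 80.7967 67.4397 48.9830 23.4792 0.0000 0.0000 0.0000 0.0000
t_6: node(6,0) S=41.1230 payoff=74.6570 vs cont=73.9802 → 74.6570 [stop]  node(6,1) S=56.8242 payoff=58.9558 vs cont=58.2790 → 58.9558 [stop]  node(6,2) S=78.5202 payoff=37.2598 vs cont=36.5830 → 37.2598 [stop]  node(6,3) S=108.5000 payoff=7.2800 vs cont=12.1899 → 12.1899 [wait]  node(6,4) S=149.9264 payoff=0.0000 vs cont=0.0000 → 0.0000 [wait]  node(6,5) S=207.1698 payoff=0.0000 vs cont=0.0000 → 0.0000 [wait]  node(6,6) S=286.2693 payoff=0.0000 vs cont=0.0000 → 0.0000 [wait]  ⇒ S*(6)=78.5202
t_5: node(5,0) S=48.3403 payoff=67.4397 vs cont=66.7629 → 67.4397 [stop]  node(5,1) S=66.7970 payoff=48.9830 vs cont=48.3061 → 48.9830 [stop]  node(5,2) S=92.3008 payoff=23.4792 vs cont=25.1344 → 25.1344 [wait]  node(5,3) S=127.5422 payoff=0.0000 vs cont=6.3288 → 6.3288 [wait]  node(5,4) S=176.2391 payoff=0.0000 vs cont=0.0000 → 0.0000 [wait]  node(5,5) S=243.5289 payoff=0.0000 vs cont=0.0000 → 0.0000 [wait]  ⇒ S*(5)=66.7970
t_4: node(4,0) S=56.8242 payoff=58.9558 vs cont=58.2790 → 58.9558 [stop]  node(4,1) S=78.5202 payoff=37.2598 vs cont=37.3692 → 37.3692 [wait]  node(4,2) S=108.5000 payoff=7.2800 vs cont=16.0553 → 16.0553 [wait]  node(4,3) S=149.9264 payoff=0.0000 vs cont=3.2858 → 3.2858 [wait]  node(4,4) S=207.1698 payoff=0.0000 vs cont=0.0000 → 0.0000 [wait]  ⇒ S*(4)=56.8242
t_3: node(3,0) S=66.7970 payoff=48.9830 vs cont=48.3581 → 48.9830 [stop]  node(3,1) S=92.3008 payoff=23.4792 vs cont=27.0272 → 27.0272 [wait]  node(3,2) S=127.5422 payoff=0.0000 vs cont=9.8963 → 9.8963 [wait]  node(3,3) S=176.2391 payoff=0.0000 vs cont=1.7059 → 1.7059 [wait]  ⇒ S*(3)=66.7970
t_2: node(2,0) S=78.5202 payoff=37.2598 vs cont=38.2682 → 38.2682 [wait]  node(2,1) S=108.5000 payoff=7.2800 vs cont=18.7325 → 18.7325 [wait]  node(2,2) S=149.9264 payoff=0.0000 vs cont=5.9482 → 5.9482 [wait]  ⇒ S*(2)=-
t_1: node(1,0) S=92.3008 payoff=23.4792 vs cont=28.7655 → 28.7655 [wait]  node(1,1) S=127.5422 payoff=0.0000 vs cont=12.5508 → 12.5508 [wait]  ⇒ S*(1)=-
t_0: node(0,0) S=108.5000 payoff=7.2800 vs cont=20.8958 → 20.8958 [wait]  ⇒ S*(0)=-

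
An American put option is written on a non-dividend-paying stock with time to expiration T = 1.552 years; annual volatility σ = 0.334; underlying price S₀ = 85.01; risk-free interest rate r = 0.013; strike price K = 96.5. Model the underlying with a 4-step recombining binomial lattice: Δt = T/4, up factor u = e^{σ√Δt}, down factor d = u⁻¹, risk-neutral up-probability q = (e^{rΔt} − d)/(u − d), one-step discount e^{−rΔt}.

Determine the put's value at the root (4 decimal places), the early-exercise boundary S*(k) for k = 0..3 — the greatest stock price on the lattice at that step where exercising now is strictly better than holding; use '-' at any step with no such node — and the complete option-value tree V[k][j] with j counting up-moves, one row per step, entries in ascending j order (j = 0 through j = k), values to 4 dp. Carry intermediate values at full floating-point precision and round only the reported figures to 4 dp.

price = 20.9970
boundary = - - 56.0741 69.0424
tree:
20.9970
29.7569 10.9542
40.4259 17.5716 3.3139
50.9584 27.4576 6.1706 0.0000
59.5125 40.4259 11.4900 0.0000 0.0000

Δt=0.38800, u=1.23127, d=0.81217, q=0.46024, disc=e^(-rΔt)=0.99497
k=4 terminal: V=max(K-S,0) → 59.5125 40.4259 11.4900 0.0000 0.0000
k=3: j=0 S=45.5416 intr=50.9584 cont=50.4729 V=50.9584[EX]; j=1 S=69.0424 intr=27.4576 cont=26.9720 V=27.4576[EX]; j=2 S=104.6704 intr=0.0000 cont=6.1706 V=6.1706[hold]; j=3 S=158.6834 intr=0.0000 cont=0.0000 V=0.0000[hold]  S*(3)=69.0424
k=2: j=0 S=56.0741 intr=40.4259 cont=39.9404 V=40.4259[EX]; j=1 S=85.0100 intr=11.4900 cont=17.5716 V=17.5716[hold]; j=2 S=128.8777 intr=0.0000 cont=3.3139 V=3.3139[hold]  S*(2)=56.0741
k=1: j=0 S=69.0424 intr=27.4576 cont=29.7569 V=29.7569[hold]; j=1 S=104.6704 intr=0.0000 cont=10.9542 V=10.9542[hold]  S*(1)=-
k=0: j=0 S=85.0100 intr=11.4900 cont=20.9970 V=20.9970[hold]  S*(0)=-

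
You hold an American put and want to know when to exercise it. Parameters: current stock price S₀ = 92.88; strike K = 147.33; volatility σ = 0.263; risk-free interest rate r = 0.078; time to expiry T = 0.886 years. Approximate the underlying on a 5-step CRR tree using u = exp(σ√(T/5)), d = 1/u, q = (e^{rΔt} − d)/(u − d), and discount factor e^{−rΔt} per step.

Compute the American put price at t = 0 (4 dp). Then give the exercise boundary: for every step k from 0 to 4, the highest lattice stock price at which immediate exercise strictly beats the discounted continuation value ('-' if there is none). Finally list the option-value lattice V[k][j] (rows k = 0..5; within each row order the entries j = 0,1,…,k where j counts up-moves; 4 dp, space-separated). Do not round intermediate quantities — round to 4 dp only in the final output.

params: Δt=0.17720 u=1.11707 d=0.89520 q=0.53508 e^(-rΔt)=0.98627
t_5 payoffs: 93.9329 80.6985 64.1840 43.5764 17.8613 0.0000
t_4: node(4,0) S=59.6484 payoff=87.6816 vs cont=85.6593 → 87.6816 [stop]  node(4,1) S=74.4321 payoff=72.8979 vs cont=70.8755 → 72.8979 [stop]  node(4,2) S=92.8800 payoff=54.4500 vs cont=52.4277 → 54.4500 [stop]  node(4,3) S=115.9001 payoff=31.4299 vs cont=29.4076 → 31.4299 [stop]  node(4,4) S=144.6257 payoff=2.7043 vs cont=8.1901 → 8.1901 [wait]  ⇒ S*(4)=115.9001
t_3: node(3,0) S=66.6315 payoff=80.6985 vs cont=78.6762 → 80.6985 [stop]  node(3,1) S=83.1460 payoff=64.1840 vs cont=62.1617 → 64.1840 [stop]  node(3,2) S=103.7536 payoff=43.5764 vs cont=41.5541 → 43.5764 [stop]  node(3,3) S=129.4687 payoff=17.8613 vs cont=18.7341 → 18.7341 [wait]  ⇒ S*(3)=103.7536
t_2: node(2,0) S=74.4321 payoff=72.8979 vs cont=70.8755 → 72.8979 [stop]  node(2,1) S=92.8800 payoff=54.4500 vs cont=52.4277 → 54.4500 [stop]  node(2,2) S=115.9001 payoff=31.4299 vs cont=29.8681 → 31.4299 [stop]  ⇒ S*(2)=115.9001
t_1: node(1,0) S=83.1460 payoff=64.1840 vs cont=62.1617 → 64.1840 [stop]  node(1,1) S=103.7536 payoff=43.5764 vs cont=41.5541 → 43.5764 [stop]  ⇒ S*(1)=103.7536
t_0: node(0,0) S=92.8800 payoff=54.4500 vs cont=52.4277 → 54.4500 [stop]  ⇒ S*(0)=92.8800

price = 54.4500
boundary = 92.8800 103.7536 115.9001 103.7536 115.9001
tree:
54.4500
64.1840 43.5764
72.8979 54.4500 31.4299
80.6985 64.1840 43.5764 18.7341
87.6816 72.8979 54.4500 31.4299 8.1901
93.9329 80.6985 64.1840 43.5764 17.8613 0.0000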